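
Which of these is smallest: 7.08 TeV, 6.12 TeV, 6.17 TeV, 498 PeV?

6.12 TeV

7.08 TeV = 7080000000000 eV
6.12 TeV = 6120000000000 eV
6.17 TeV = 6170000000000 eV
498 PeV = 498000000000000000 eV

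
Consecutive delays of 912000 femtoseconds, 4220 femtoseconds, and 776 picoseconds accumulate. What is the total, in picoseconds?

In picoseconds:
  912000 femtoseconds = 912000 × 10⁻³ picoseconds = 912
  4220 femtoseconds = 4220 × 10⁻³ picoseconds = 4.22
  776 picoseconds → 776
Sum: 912 + 4.22 + 776 = 1692.22

1692.22 picoseconds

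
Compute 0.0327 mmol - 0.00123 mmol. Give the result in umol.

31.47 umol

In umol:
  0.0327 mmol = 0.0327e3 umol = 32.7
  0.00123 mmol = 0.00123e3 umol = 1.23
Difference: 32.7 - 1.23 = 31.47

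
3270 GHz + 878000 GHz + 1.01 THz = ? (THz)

882.28 THz

In THz:
  3270 GHz = 3270 × 10^-3 THz = 3.27
  878000 GHz = 878000 × 10^-3 THz = 878
  1.01 THz → 1.01
Sum: 3.27 + 878 + 1.01 = 882.28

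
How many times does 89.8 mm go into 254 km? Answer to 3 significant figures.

2830000

(254 × 10^3) / (89.8 × 10^-3) = 2.829 × 10^6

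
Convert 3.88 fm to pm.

femto = 10⁻¹⁵, pico = 10⁻¹²; factor is 10⁻³.
3.88 × 10⁻³ = 0.00388

0.00388 pm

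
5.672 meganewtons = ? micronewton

5672000000000 micronewtons

mega = 1e6, micro = 1e-6; factor is 1e12.
5.672 × 1e12 = 5672000000000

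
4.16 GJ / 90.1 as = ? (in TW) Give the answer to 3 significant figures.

46200000000000 TW

(4.16 × 10⁹) / (90.1 × 10⁻¹⁸) = 0.046171 × 10²⁷ W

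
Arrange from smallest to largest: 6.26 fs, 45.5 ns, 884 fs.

6.26 fs < 884 fs < 45.5 ns

6.26 fs = 0.00000000000000626 s
45.5 ns = 0.0000000455 s
884 fs = 0.000000000000884 s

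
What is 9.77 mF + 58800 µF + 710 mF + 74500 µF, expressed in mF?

853.07 mF

In mF:
  9.77 mF → 9.77
  58800 µF = 58800e-3 mF = 58.8
  710 mF → 710
  74500 µF = 74500e-3 mF = 74.5
Sum: 9.77 + 58.8 + 710 + 74.5 = 853.07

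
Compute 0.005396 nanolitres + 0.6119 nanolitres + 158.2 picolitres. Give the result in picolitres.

775.496 picolitres

In picolitres:
  0.005396 nanolitres = 0.005396 × 10^3 picolitres = 5.396
  0.6119 nanolitres = 0.6119 × 10^3 picolitres = 611.9
  158.2 picolitres → 158.2
Sum: 5.396 + 611.9 + 158.2 = 775.496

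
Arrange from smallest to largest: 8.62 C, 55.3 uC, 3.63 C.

55.3 uC < 3.63 C < 8.62 C

8.62 C = 8.62 C
55.3 uC = 0.0000553 C
3.63 C = 3.63 C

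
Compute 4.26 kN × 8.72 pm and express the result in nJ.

37.1472 nJ

4.26 × 10³ × 8.72 × 10⁻¹² = 37.1472 × 10⁻⁹ J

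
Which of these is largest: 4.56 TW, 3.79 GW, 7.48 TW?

7.48 TW

4.56 TW = 4560000000000 W
3.79 GW = 3790000000 W
7.48 TW = 7480000000000 W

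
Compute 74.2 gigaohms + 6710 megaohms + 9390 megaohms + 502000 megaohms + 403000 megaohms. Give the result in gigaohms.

995.3 gigaohms

In gigaohms:
  74.2 gigaohms → 74.2
  6710 megaohms = 6710 × 10⁻³ gigaohms = 6.71
  9390 megaohms = 9390 × 10⁻³ gigaohms = 9.39
  502000 megaohms = 502000 × 10⁻³ gigaohms = 502
  403000 megaohms = 403000 × 10⁻³ gigaohms = 403
Sum: 74.2 + 6.71 + 9.39 + 502 + 403 = 995.3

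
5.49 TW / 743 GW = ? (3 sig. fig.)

7.39

(5.49e12) / (743e9) = 0.007389e3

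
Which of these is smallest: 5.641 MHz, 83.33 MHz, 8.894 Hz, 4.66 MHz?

5.641 MHz = 5641000 Hz
83.33 MHz = 83330000 Hz
8.894 Hz = 8.894 Hz
4.66 MHz = 4660000 Hz

8.894 Hz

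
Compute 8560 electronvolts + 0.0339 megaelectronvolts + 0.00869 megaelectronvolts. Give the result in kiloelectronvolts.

In kiloelectronvolts:
  8560 electronvolts = 8560 × 10⁻³ kiloelectronvolts = 8.56
  0.0339 megaelectronvolts = 0.0339 × 10³ kiloelectronvolts = 33.9
  0.00869 megaelectronvolts = 0.00869 × 10³ kiloelectronvolts = 8.69
Sum: 8.56 + 33.9 + 8.69 = 51.15

51.15 kiloelectronvolts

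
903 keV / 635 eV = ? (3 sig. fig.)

(903e3) / (635) = 1.422e3

1420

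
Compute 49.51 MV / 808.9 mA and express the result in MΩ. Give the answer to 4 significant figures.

61.21 MΩ

(49.51 × 10⁶) / (808.9 × 10⁻³) = 0.0612066 × 10⁹ Ω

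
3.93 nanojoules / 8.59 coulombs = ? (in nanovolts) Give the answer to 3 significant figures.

(3.93e-9) / (8.59) = 0.45751e-9 V

0.458 nanovolts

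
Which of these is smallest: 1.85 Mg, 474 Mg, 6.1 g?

6.1 g

1.85 Mg = 1850000 g
474 Mg = 474000000 g
6.1 g = 6.1 g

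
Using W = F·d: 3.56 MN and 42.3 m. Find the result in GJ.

3.56e6 × 42.3 = 150.588e6 J

0.150588 GJ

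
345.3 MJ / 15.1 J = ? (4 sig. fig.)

(345.3e6) / (15.1) = 22.868e6

22870000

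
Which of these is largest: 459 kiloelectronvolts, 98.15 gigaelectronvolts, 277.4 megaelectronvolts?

98.15 gigaelectronvolts

459 kiloelectronvolts = 459000 electronvolts
98.15 gigaelectronvolts = 98150000000 electronvolts
277.4 megaelectronvolts = 277400000 electronvolts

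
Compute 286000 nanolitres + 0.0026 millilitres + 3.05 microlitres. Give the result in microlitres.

In microlitres:
  286000 nanolitres = 286000 × 10^-3 microlitres = 286
  0.0026 millilitres = 0.0026 × 10^3 microlitres = 2.6
  3.05 microlitres → 3.05
Sum: 286 + 2.6 + 3.05 = 291.65

291.65 microlitres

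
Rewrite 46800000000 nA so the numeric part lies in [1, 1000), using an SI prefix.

46.8 A

= 46.8 A; mantissa already in [1, 1000).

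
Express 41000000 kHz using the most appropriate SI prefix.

= 41e9 Hz; 1e9 is giga.

41 GHz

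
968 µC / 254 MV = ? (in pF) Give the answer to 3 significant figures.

3.81 pF

(968 × 10^-6) / (254 × 10^6) = 3.811 × 10^-12 F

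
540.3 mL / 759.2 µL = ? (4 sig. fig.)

(540.3 × 10^-3) / (759.2 × 10^-6) = 0.71167 × 10^3

711.7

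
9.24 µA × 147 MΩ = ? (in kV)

9.24e-6 × 147e6 = 1358.28 V

1.35828 kV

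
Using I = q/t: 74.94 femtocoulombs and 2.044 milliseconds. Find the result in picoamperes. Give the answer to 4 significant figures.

(74.94e-15) / (2.044e-3) = 36.6634e-12 A

36.66 picoamperes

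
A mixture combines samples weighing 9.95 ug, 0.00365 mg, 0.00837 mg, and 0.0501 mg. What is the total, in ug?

In ug:
  9.95 ug → 9.95
  0.00365 mg = 0.00365 × 10^3 ug = 3.65
  0.00837 mg = 0.00837 × 10^3 ug = 8.37
  0.0501 mg = 0.0501 × 10^3 ug = 50.1
Sum: 9.95 + 3.65 + 8.37 + 50.1 = 72.07

72.07 ug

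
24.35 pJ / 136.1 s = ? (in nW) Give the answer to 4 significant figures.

0.0001789 nW

(24.35 × 10^-12) / (136.1) = 0.178913 × 10^-12 W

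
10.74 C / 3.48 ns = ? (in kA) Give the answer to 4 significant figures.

3086000 kA

(10.74) / (3.48e-9) = 3.08621e9 A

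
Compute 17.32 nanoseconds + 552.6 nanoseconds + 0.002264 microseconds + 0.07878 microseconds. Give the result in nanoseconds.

650.964 nanoseconds

In nanoseconds:
  17.32 nanoseconds → 17.32
  552.6 nanoseconds → 552.6
  0.002264 microseconds = 0.002264 × 10³ nanoseconds = 2.264
  0.07878 microseconds = 0.07878 × 10³ nanoseconds = 78.78
Sum: 17.32 + 552.6 + 2.264 + 78.78 = 650.964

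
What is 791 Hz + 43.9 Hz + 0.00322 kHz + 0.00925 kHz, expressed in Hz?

847.37 Hz

In Hz:
  791 Hz → 791
  43.9 Hz → 43.9
  0.00322 kHz = 0.00322e3 Hz = 3.22
  0.00925 kHz = 0.00925e3 Hz = 9.25
Sum: 791 + 43.9 + 3.22 + 9.25 = 847.37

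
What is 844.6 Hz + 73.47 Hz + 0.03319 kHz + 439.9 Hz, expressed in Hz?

1391.16 Hz

In Hz:
  844.6 Hz → 844.6
  73.47 Hz → 73.47
  0.03319 kHz = 0.03319e3 Hz = 33.19
  439.9 Hz → 439.9
Sum: 844.6 + 73.47 + 33.19 + 439.9 = 1391.16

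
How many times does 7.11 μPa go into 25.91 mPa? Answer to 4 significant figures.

3644

(25.91 × 10^-3) / (7.11 × 10^-6) = 3.6442 × 10^3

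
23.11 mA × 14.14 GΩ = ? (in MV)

326.7754 MV

23.11 × 10^-3 × 14.14 × 10^9 = 326.7754 × 10^6 V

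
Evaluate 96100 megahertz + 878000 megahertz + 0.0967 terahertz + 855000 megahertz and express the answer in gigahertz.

1925.8 gigahertz

In gigahertz:
  96100 megahertz = 96100 × 10⁻³ gigahertz = 96.1
  878000 megahertz = 878000 × 10⁻³ gigahertz = 878
  0.0967 terahertz = 0.0967 × 10³ gigahertz = 96.7
  855000 megahertz = 855000 × 10⁻³ gigahertz = 855
Sum: 96.1 + 878 + 96.7 + 855 = 1925.8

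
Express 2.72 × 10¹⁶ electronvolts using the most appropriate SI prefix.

= 27.2 × 10¹⁵ electronvolts; 10¹⁵ is peta.

27.2 petaelectronvolts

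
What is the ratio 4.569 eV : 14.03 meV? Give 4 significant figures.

(4.569) / (14.03e-3) = 0.32566e3

325.7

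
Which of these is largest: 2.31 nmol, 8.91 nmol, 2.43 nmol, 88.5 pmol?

2.31 nmol = 0.00000000231 mol
8.91 nmol = 0.00000000891 mol
2.43 nmol = 0.00000000243 mol
88.5 pmol = 0.0000000000885 mol

8.91 nmol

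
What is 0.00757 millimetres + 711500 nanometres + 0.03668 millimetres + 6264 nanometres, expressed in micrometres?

762.014 micrometres

In micrometres:
  0.00757 millimetres = 0.00757 × 10³ micrometres = 7.57
  711500 nanometres = 711500 × 10⁻³ micrometres = 711.5
  0.03668 millimetres = 0.03668 × 10³ micrometres = 36.68
  6264 nanometres = 6264 × 10⁻³ micrometres = 6.264
Sum: 7.57 + 711.5 + 36.68 + 6.264 = 762.014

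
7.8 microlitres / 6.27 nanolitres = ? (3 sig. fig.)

1240

(7.8e-6) / (6.27e-9) = 1.244e3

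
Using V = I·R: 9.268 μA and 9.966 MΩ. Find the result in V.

92.364888 V

9.268 × 10^-6 × 9.966 × 10^6 = 92.364888 V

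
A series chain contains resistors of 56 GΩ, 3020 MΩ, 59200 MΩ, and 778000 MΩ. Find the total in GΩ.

896.22 GΩ

In GΩ:
  56 GΩ → 56
  3020 MΩ = 3020e-3 GΩ = 3.02
  59200 MΩ = 59200e-3 GΩ = 59.2
  778000 MΩ = 778000e-3 GΩ = 778
Sum: 56 + 3.02 + 59.2 + 778 = 896.22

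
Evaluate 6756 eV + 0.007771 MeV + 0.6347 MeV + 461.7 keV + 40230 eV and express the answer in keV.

In keV:
  6756 eV = 6756e-3 keV = 6.756
  0.007771 MeV = 0.007771e3 keV = 7.771
  0.6347 MeV = 0.6347e3 keV = 634.7
  461.7 keV → 461.7
  40230 eV = 40230e-3 keV = 40.23
Sum: 6.756 + 7.771 + 634.7 + 461.7 + 40.23 = 1151.157

1151.157 keV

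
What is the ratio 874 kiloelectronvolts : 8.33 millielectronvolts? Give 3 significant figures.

(874 × 10³) / (8.33 × 10⁻³) = 104.9 × 10⁶

105000000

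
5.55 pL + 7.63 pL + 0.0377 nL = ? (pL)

In pL:
  5.55 pL → 5.55
  7.63 pL → 7.63
  0.0377 nL = 0.0377 × 10^3 pL = 37.7
Sum: 5.55 + 7.63 + 37.7 = 50.88

50.88 pL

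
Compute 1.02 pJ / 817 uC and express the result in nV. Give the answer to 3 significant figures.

(1.02 × 10⁻¹²) / (817 × 10⁻⁶) = 0.0012485 × 10⁻⁶ V

1.25 nV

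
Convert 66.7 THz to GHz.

66700 GHz

tera = 10¹², giga = 10⁹; factor is 10³.
66.7 × 10³ = 66700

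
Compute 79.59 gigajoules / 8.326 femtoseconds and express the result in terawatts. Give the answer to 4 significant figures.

(79.59 × 10^9) / (8.326 × 10^-15) = 9.55921 × 10^24 W

9559000000000 terawatts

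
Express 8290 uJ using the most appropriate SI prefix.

8.29 mJ

= 8.29 × 10^-3 J; 10^-3 is milli.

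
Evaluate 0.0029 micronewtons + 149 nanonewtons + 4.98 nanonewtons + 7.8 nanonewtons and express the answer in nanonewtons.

164.68 nanonewtons

In nanonewtons:
  0.0029 micronewtons = 0.0029e3 nanonewtons = 2.9
  149 nanonewtons → 149
  4.98 nanonewtons → 4.98
  7.8 nanonewtons → 7.8
Sum: 2.9 + 149 + 4.98 + 7.8 = 164.68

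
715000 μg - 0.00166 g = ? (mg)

713.34 mg

In mg:
  715000 μg = 715000 × 10^-3 mg = 715
  0.00166 g = 0.00166 × 10^3 mg = 1.66
Difference: 715 - 1.66 = 713.34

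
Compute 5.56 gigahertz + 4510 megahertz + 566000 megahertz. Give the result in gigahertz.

In gigahertz:
  5.56 gigahertz → 5.56
  4510 megahertz = 4510 × 10^-3 gigahertz = 4.51
  566000 megahertz = 566000 × 10^-3 gigahertz = 566
Sum: 5.56 + 4.51 + 566 = 576.07

576.07 gigahertz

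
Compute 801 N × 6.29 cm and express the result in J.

50.3829 J

801 × 6.29e-2 = 5038.29e-2 J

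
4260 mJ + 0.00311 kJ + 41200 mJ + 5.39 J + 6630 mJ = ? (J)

60.59 J

In J:
  4260 mJ = 4260e-3 J = 4.26
  0.00311 kJ = 0.00311e3 J = 3.11
  41200 mJ = 41200e-3 J = 41.2
  5.39 J → 5.39
  6630 mJ = 6630e-3 J = 6.63
Sum: 4.26 + 3.11 + 41.2 + 5.39 + 6.63 = 60.59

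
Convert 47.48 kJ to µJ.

kilo = 10³, micro = 10⁻⁶; factor is 10⁹.
47.48 × 10⁹ = 47480000000

47480000000 µJ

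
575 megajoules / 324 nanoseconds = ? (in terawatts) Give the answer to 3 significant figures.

(575 × 10⁶) / (324 × 10⁻⁹) = 1.7747 × 10¹⁵ W

1770 terawatts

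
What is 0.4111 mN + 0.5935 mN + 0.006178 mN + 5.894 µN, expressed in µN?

In µN:
  0.4111 mN = 0.4111e3 µN = 411.1
  0.5935 mN = 0.5935e3 µN = 593.5
  0.006178 mN = 0.006178e3 µN = 6.178
  5.894 µN → 5.894
Sum: 411.1 + 593.5 + 6.178 + 5.894 = 1016.672

1016.672 µN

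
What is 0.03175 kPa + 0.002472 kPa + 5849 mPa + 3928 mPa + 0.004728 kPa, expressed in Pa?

48.727 Pa

In Pa:
  0.03175 kPa = 0.03175e3 Pa = 31.75
  0.002472 kPa = 0.002472e3 Pa = 2.472
  5849 mPa = 5849e-3 Pa = 5.849
  3928 mPa = 3928e-3 Pa = 3.928
  0.004728 kPa = 0.004728e3 Pa = 4.728
Sum: 31.75 + 2.472 + 5.849 + 3.928 + 4.728 = 48.727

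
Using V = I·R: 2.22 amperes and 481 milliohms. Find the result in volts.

2.22 × 481 × 10^-3 = 1067.82 × 10^-3 V

1.06782 volts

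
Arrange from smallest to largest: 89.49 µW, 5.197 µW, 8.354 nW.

8.354 nW < 5.197 µW < 89.49 µW

89.49 µW = 0.00008949 W
5.197 µW = 0.000005197 W
8.354 nW = 0.000000008354 W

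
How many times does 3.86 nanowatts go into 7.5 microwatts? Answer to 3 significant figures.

(7.5 × 10⁻⁶) / (3.86 × 10⁻⁹) = 1.943 × 10³

1940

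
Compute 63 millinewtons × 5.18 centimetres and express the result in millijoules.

63 × 10⁻³ × 5.18 × 10⁻² = 326.34 × 10⁻⁵ J

3.2634 millijoules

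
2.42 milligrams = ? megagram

0.00000000242 megagrams

milli = 10⁻³, mega = 10⁶; factor is 10⁻⁹.
2.42 × 10⁻⁹ = 0.00000000242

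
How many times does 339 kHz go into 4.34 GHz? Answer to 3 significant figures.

12800

(4.34e9) / (339e3) = 0.0128e6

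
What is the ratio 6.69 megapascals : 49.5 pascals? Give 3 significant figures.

(6.69 × 10^6) / (49.5) = 0.1352 × 10^6

135000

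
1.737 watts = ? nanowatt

(no prefix) = 10^0, nano = 10^-9; factor is 10^9.
1.737 × 10^9 = 1737000000

1737000000 nanowatts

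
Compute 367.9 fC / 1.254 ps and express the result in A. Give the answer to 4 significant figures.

0.2934 A

(367.9 × 10⁻¹⁵) / (1.254 × 10⁻¹²) = 293.381 × 10⁻³ A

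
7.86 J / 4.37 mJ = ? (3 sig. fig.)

1800

(7.86) / (4.37e-3) = 1.799e3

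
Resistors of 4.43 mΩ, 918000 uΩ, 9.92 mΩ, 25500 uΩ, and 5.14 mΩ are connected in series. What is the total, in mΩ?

962.99 mΩ

In mΩ:
  4.43 mΩ → 4.43
  918000 uΩ = 918000 × 10^-3 mΩ = 918
  9.92 mΩ → 9.92
  25500 uΩ = 25500 × 10^-3 mΩ = 25.5
  5.14 mΩ → 5.14
Sum: 4.43 + 918 + 9.92 + 25.5 + 5.14 = 962.99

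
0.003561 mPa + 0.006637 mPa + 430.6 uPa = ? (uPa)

440.798 uPa

In uPa:
  0.003561 mPa = 0.003561 × 10^3 uPa = 3.561
  0.006637 mPa = 0.006637 × 10^3 uPa = 6.637
  430.6 uPa → 430.6
Sum: 3.561 + 6.637 + 430.6 = 440.798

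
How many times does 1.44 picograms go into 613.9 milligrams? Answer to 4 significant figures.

426300000000

(613.9 × 10⁻³) / (1.44 × 10⁻¹²) = 426.32 × 10⁹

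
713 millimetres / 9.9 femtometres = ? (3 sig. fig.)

(713 × 10^-3) / (9.9 × 10^-15) = 72.02 × 10^12

72000000000000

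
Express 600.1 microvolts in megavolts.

0.0000000006001 megavolts

micro = 10⁻⁶, mega = 10⁶; factor is 10⁻¹².
600.1 × 10⁻¹² = 0.0000000006001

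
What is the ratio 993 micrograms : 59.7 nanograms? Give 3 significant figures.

(993 × 10⁻⁶) / (59.7 × 10⁻⁹) = 16.63 × 10³

16600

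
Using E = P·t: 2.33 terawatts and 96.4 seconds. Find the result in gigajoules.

224612 gigajoules

2.33 × 10¹² × 96.4 = 224.612 × 10¹² J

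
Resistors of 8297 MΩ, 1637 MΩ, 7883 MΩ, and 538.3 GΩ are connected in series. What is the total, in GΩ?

556.117 GΩ

In GΩ:
  8297 MΩ = 8297 × 10⁻³ GΩ = 8.297
  1637 MΩ = 1637 × 10⁻³ GΩ = 1.637
  7883 MΩ = 7883 × 10⁻³ GΩ = 7.883
  538.3 GΩ → 538.3
Sum: 8.297 + 1.637 + 7.883 + 538.3 = 556.117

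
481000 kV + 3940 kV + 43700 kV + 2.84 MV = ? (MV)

In MV:
  481000 kV = 481000 × 10^-3 MV = 481
  3940 kV = 3940 × 10^-3 MV = 3.94
  43700 kV = 43700 × 10^-3 MV = 43.7
  2.84 MV → 2.84
Sum: 481 + 3.94 + 43.7 + 2.84 = 531.48

531.48 MV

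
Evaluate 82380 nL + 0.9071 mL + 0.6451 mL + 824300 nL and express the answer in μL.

In μL:
  82380 nL = 82380 × 10^-3 μL = 82.38
  0.9071 mL = 0.9071 × 10^3 μL = 907.1
  0.6451 mL = 0.6451 × 10^3 μL = 645.1
  824300 nL = 824300 × 10^-3 μL = 824.3
Sum: 82.38 + 907.1 + 645.1 + 824.3 = 2458.88

2458.88 μL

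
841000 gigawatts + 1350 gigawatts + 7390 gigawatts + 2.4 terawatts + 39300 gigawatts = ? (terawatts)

In terawatts:
  841000 gigawatts = 841000 × 10^-3 terawatts = 841
  1350 gigawatts = 1350 × 10^-3 terawatts = 1.35
  7390 gigawatts = 7390 × 10^-3 terawatts = 7.39
  2.4 terawatts → 2.4
  39300 gigawatts = 39300 × 10^-3 terawatts = 39.3
Sum: 841 + 1.35 + 7.39 + 2.4 + 39.3 = 891.44

891.44 terawatts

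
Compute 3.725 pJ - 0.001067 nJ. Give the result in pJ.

In pJ:
  3.725 pJ → 3.725
  0.001067 nJ = 0.001067e3 pJ = 1.067
Difference: 3.725 - 1.067 = 2.658

2.658 pJ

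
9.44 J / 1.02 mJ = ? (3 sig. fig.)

(9.44) / (1.02e-3) = 9.255e3

9250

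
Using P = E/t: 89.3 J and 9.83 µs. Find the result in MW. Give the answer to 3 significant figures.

(89.3) / (9.83 × 10^-6) = 9.0844 × 10^6 W

9.08 MW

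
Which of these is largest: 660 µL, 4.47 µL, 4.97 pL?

660 µL = 0.00066 L
4.47 µL = 0.00000447 L
4.97 pL = 0.00000000000497 L

660 µL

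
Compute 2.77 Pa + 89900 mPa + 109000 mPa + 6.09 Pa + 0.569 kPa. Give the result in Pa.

776.76 Pa

In Pa:
  2.77 Pa → 2.77
  89900 mPa = 89900 × 10⁻³ Pa = 89.9
  109000 mPa = 109000 × 10⁻³ Pa = 109
  6.09 Pa → 6.09
  0.569 kPa = 0.569 × 10³ Pa = 569
Sum: 2.77 + 89.9 + 109 + 6.09 + 569 = 776.76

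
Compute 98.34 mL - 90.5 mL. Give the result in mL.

7.84 mL

In mL:
  98.34 mL → 98.34
  90.5 mL → 90.5
Difference: 98.34 - 90.5 = 7.84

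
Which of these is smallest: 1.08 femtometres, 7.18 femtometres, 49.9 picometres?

1.08 femtometres = 0.00000000000000108 metres
7.18 femtometres = 0.00000000000000718 metres
49.9 picometres = 0.0000000000499 metres

1.08 femtometres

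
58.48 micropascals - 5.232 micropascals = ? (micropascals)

53.248 micropascals

In micropascals:
  58.48 micropascals → 58.48
  5.232 micropascals → 5.232
Difference: 58.48 - 5.232 = 53.248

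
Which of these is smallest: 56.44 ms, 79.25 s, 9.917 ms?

9.917 ms

56.44 ms = 0.05644 s
79.25 s = 79.25 s
9.917 ms = 0.009917 s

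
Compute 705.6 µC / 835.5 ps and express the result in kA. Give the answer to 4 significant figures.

(705.6 × 10⁻⁶) / (835.5 × 10⁻¹²) = 0.844524 × 10⁶ A

844.5 kA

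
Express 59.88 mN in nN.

milli = 10^-3, nano = 10^-9; factor is 10^6.
59.88 × 10^6 = 59880000

59880000 nN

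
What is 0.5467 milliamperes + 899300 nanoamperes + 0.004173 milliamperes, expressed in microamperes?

In microamperes:
  0.5467 milliamperes = 0.5467 × 10³ microamperes = 546.7
  899300 nanoamperes = 899300 × 10⁻³ microamperes = 899.3
  0.004173 milliamperes = 0.004173 × 10³ microamperes = 4.173
Sum: 546.7 + 899.3 + 4.173 = 1450.173

1450.173 microamperes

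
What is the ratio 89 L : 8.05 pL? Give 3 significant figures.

11100000000000

(89) / (8.05 × 10^-12) = 11.06 × 10^12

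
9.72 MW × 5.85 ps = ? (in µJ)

56.862 µJ

9.72 × 10^6 × 5.85 × 10^-12 = 56.862 × 10^-6 J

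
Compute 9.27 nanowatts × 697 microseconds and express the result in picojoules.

6.46119 picojoules

9.27 × 10⁻⁹ × 697 × 10⁻⁶ = 6461.19 × 10⁻¹⁵ J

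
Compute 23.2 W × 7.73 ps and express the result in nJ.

0.179336 nJ

23.2 × 7.73 × 10^-12 = 179.336 × 10^-12 J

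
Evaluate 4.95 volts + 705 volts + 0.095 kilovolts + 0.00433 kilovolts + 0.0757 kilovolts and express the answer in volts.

884.98 volts

In volts:
  4.95 volts → 4.95
  705 volts → 705
  0.095 kilovolts = 0.095 × 10^3 volts = 95
  0.00433 kilovolts = 0.00433 × 10^3 volts = 4.33
  0.0757 kilovolts = 0.0757 × 10^3 volts = 75.7
Sum: 4.95 + 705 + 95 + 4.33 + 75.7 = 884.98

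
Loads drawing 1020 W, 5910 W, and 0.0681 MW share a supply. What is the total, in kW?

75.03 kW

In kW:
  1020 W = 1020 × 10⁻³ kW = 1.02
  5910 W = 5910 × 10⁻³ kW = 5.91
  0.0681 MW = 0.0681 × 10³ kW = 68.1
Sum: 1.02 + 5.91 + 68.1 = 75.03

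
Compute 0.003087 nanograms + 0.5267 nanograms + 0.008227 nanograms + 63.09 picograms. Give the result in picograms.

601.104 picograms

In picograms:
  0.003087 nanograms = 0.003087 × 10^3 picograms = 3.087
  0.5267 nanograms = 0.5267 × 10^3 picograms = 526.7
  0.008227 nanograms = 0.008227 × 10^3 picograms = 8.227
  63.09 picograms → 63.09
Sum: 3.087 + 526.7 + 8.227 + 63.09 = 601.104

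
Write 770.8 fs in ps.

0.7708 ps

femto = 1e-15, pico = 1e-12; factor is 1e-3.
770.8 × 1e-3 = 0.7708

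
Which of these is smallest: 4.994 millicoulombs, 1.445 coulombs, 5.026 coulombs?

4.994 millicoulombs = 0.004994 coulombs
1.445 coulombs = 1.445 coulombs
5.026 coulombs = 5.026 coulombs

4.994 millicoulombs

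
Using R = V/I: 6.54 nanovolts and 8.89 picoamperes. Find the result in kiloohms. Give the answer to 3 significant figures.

0.736 kiloohms

(6.54e-9) / (8.89e-12) = 0.73566e3 Ω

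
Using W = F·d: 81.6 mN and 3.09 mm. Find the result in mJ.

0.252144 mJ

81.6 × 10⁻³ × 3.09 × 10⁻³ = 252.144 × 10⁻⁶ J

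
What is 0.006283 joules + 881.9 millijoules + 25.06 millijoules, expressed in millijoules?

913.243 millijoules

In millijoules:
  0.006283 joules = 0.006283 × 10³ millijoules = 6.283
  881.9 millijoules → 881.9
  25.06 millijoules → 25.06
Sum: 6.283 + 881.9 + 25.06 = 913.243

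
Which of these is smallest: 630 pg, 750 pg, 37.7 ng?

630 pg

630 pg = 0.00000000063 g
750 pg = 0.00000000075 g
37.7 ng = 0.0000000377 g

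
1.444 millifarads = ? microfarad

1444 microfarads

milli = 1e-3, micro = 1e-6; factor is 1e3.
1.444 × 1e3 = 1444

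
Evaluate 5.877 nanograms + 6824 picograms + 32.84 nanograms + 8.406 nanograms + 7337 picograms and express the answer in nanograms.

61.284 nanograms

In nanograms:
  5.877 nanograms → 5.877
  6824 picograms = 6824 × 10⁻³ nanograms = 6.824
  32.84 nanograms → 32.84
  8.406 nanograms → 8.406
  7337 picograms = 7337 × 10⁻³ nanograms = 7.337
Sum: 5.877 + 6.824 + 32.84 + 8.406 + 7.337 = 61.284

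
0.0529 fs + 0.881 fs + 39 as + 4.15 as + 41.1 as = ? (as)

In as:
  0.0529 fs = 0.0529e3 as = 52.9
  0.881 fs = 0.881e3 as = 881
  39 as → 39
  4.15 as → 4.15
  41.1 as → 41.1
Sum: 52.9 + 881 + 39 + 4.15 + 41.1 = 1018.15

1018.15 as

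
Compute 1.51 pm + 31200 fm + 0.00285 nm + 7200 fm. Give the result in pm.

42.76 pm

In pm:
  1.51 pm → 1.51
  31200 fm = 31200e-3 pm = 31.2
  0.00285 nm = 0.00285e3 pm = 2.85
  7200 fm = 7200e-3 pm = 7.2
Sum: 1.51 + 31.2 + 2.85 + 7.2 = 42.76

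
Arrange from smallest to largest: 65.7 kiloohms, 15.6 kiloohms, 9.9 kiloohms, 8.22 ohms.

8.22 ohms < 9.9 kiloohms < 15.6 kiloohms < 65.7 kiloohms

65.7 kiloohms = 65700 ohms
15.6 kiloohms = 15600 ohms
9.9 kiloohms = 9900 ohms
8.22 ohms = 8.22 ohms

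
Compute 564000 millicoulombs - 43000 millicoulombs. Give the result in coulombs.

In coulombs:
  564000 millicoulombs = 564000e-3 coulombs = 564
  43000 millicoulombs = 43000e-3 coulombs = 43
Difference: 564 - 43 = 521

521 coulombs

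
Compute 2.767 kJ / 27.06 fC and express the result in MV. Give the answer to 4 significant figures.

102300000000 MV

(2.767 × 10^3) / (27.06 × 10^-15) = 0.102254 × 10^18 V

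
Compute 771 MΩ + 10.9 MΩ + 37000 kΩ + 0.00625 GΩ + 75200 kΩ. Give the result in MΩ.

900.35 MΩ

In MΩ:
  771 MΩ → 771
  10.9 MΩ → 10.9
  37000 kΩ = 37000e-3 MΩ = 37
  0.00625 GΩ = 0.00625e3 MΩ = 6.25
  75200 kΩ = 75200e-3 MΩ = 75.2
Sum: 771 + 10.9 + 37 + 6.25 + 75.2 = 900.35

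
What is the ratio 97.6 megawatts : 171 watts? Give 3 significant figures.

571000

(97.6 × 10⁶) / (171) = 0.5708 × 10⁶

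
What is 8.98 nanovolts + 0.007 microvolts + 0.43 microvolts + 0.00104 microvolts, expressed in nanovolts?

447.02 nanovolts

In nanovolts:
  8.98 nanovolts → 8.98
  0.007 microvolts = 0.007 × 10³ nanovolts = 7
  0.43 microvolts = 0.43 × 10³ nanovolts = 430
  0.00104 microvolts = 0.00104 × 10³ nanovolts = 1.04
Sum: 8.98 + 7 + 430 + 1.04 = 447.02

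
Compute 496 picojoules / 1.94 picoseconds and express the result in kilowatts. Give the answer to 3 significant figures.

(496e-12) / (1.94e-12) = 255.67 W

0.256 kilowatts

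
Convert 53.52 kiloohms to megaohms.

kilo = 10³, mega = 10⁶; factor is 10⁻³.
53.52 × 10⁻³ = 0.05352

0.05352 megaohms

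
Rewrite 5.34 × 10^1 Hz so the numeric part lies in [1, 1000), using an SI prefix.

53.4 Hz

= 53.4 Hz; mantissa already in [1, 1000).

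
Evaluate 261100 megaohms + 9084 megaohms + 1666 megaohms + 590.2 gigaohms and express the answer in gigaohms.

862.05 gigaohms

In gigaohms:
  261100 megaohms = 261100 × 10^-3 gigaohms = 261.1
  9084 megaohms = 9084 × 10^-3 gigaohms = 9.084
  1666 megaohms = 1666 × 10^-3 gigaohms = 1.666
  590.2 gigaohms → 590.2
Sum: 261.1 + 9.084 + 1.666 + 590.2 = 862.05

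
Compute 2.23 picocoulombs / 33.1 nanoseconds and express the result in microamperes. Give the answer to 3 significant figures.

(2.23e-12) / (33.1e-9) = 0.067372e-3 A

67.4 microamperes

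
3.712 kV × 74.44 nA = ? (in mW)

0.27632128 mW

3.712e3 × 74.44e-9 = 276.32128e-6 W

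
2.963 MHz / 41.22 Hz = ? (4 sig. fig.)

(2.963e6) / (41.22) = 0.071883e6

71880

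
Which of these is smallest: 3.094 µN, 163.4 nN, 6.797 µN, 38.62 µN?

163.4 nN

3.094 µN = 0.000003094 N
163.4 nN = 0.0000001634 N
6.797 µN = 0.000006797 N
38.62 µN = 0.00003862 N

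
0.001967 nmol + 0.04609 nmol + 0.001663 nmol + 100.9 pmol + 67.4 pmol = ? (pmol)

218.02 pmol

In pmol:
  0.001967 nmol = 0.001967 × 10³ pmol = 1.967
  0.04609 nmol = 0.04609 × 10³ pmol = 46.09
  0.001663 nmol = 0.001663 × 10³ pmol = 1.663
  100.9 pmol → 100.9
  67.4 pmol → 67.4
Sum: 1.967 + 46.09 + 1.663 + 100.9 + 67.4 = 218.02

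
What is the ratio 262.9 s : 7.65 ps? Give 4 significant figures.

34370000000000

(262.9) / (7.65e-12) = 34.366e12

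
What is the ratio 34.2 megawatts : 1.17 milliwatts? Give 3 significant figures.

29200000000

(34.2e6) / (1.17e-3) = 29.23e9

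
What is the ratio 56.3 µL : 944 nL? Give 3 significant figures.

(56.3 × 10⁻⁶) / (944 × 10⁻⁹) = 0.05964 × 10³

59.6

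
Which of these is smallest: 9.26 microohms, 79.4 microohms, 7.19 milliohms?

9.26 microohms

9.26 microohms = 0.00000926 ohms
79.4 microohms = 0.0000794 ohms
7.19 milliohms = 0.00719 ohms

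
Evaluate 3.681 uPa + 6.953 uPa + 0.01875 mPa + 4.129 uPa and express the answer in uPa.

In uPa:
  3.681 uPa → 3.681
  6.953 uPa → 6.953
  0.01875 mPa = 0.01875 × 10^3 uPa = 18.75
  4.129 uPa → 4.129
Sum: 3.681 + 6.953 + 18.75 + 4.129 = 33.513

33.513 uPa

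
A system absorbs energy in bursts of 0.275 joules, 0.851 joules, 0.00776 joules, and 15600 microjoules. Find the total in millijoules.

1149.36 millijoules

In millijoules:
  0.275 joules = 0.275 × 10^3 millijoules = 275
  0.851 joules = 0.851 × 10^3 millijoules = 851
  0.00776 joules = 0.00776 × 10^3 millijoules = 7.76
  15600 microjoules = 15600 × 10^-3 millijoules = 15.6
Sum: 275 + 851 + 7.76 + 15.6 = 1149.36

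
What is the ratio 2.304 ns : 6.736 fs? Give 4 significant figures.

(2.304e-9) / (6.736e-15) = 0.34204e6

342000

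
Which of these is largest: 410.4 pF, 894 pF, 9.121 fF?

410.4 pF = 0.0000000004104 F
894 pF = 0.000000000894 F
9.121 fF = 0.000000000000009121 F

894 pF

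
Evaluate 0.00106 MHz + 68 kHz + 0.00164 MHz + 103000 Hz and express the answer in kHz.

173.7 kHz

In kHz:
  0.00106 MHz = 0.00106 × 10³ kHz = 1.06
  68 kHz → 68
  0.00164 MHz = 0.00164 × 10³ kHz = 1.64
  103000 Hz = 103000 × 10⁻³ kHz = 103
Sum: 1.06 + 68 + 1.64 + 103 = 173.7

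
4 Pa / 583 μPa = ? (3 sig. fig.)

(4) / (583 × 10⁻⁶) = 0.006861 × 10⁶

6860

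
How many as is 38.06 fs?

femto = 10⁻¹⁵, atto = 10⁻¹⁸; factor is 10³.
38.06 × 10³ = 38060

38060 as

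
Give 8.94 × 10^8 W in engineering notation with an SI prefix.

894 MW

= 894 × 10^6 W; 10^6 is mega.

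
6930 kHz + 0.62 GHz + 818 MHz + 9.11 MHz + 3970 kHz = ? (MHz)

In MHz:
  6930 kHz = 6930e-3 MHz = 6.93
  0.62 GHz = 0.62e3 MHz = 620
  818 MHz → 818
  9.11 MHz → 9.11
  3970 kHz = 3970e-3 MHz = 3.97
Sum: 6.93 + 620 + 818 + 9.11 + 3.97 = 1458.01

1458.01 MHz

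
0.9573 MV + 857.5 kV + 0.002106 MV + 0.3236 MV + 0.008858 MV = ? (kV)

In kV:
  0.9573 MV = 0.9573e3 kV = 957.3
  857.5 kV → 857.5
  0.002106 MV = 0.002106e3 kV = 2.106
  0.3236 MV = 0.3236e3 kV = 323.6
  0.008858 MV = 0.008858e3 kV = 8.858
Sum: 957.3 + 857.5 + 2.106 + 323.6 + 8.858 = 2149.364

2149.364 kV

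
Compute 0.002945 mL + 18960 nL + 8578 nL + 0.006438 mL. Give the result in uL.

36.921 uL

In uL:
  0.002945 mL = 0.002945 × 10^3 uL = 2.945
  18960 nL = 18960 × 10^-3 uL = 18.96
  8578 nL = 8578 × 10^-3 uL = 8.578
  0.006438 mL = 0.006438 × 10^3 uL = 6.438
Sum: 2.945 + 18.96 + 8.578 + 6.438 = 36.921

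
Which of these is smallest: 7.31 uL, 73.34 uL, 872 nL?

7.31 uL = 0.00000731 L
73.34 uL = 0.00007334 L
872 nL = 0.000000872 L

872 nL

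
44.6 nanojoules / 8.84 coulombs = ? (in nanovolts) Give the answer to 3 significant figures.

5.05 nanovolts

(44.6 × 10^-9) / (8.84) = 5.0452 × 10^-9 V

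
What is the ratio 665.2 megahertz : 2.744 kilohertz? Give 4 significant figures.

(665.2 × 10⁶) / (2.744 × 10³) = 242.42 × 10³

242400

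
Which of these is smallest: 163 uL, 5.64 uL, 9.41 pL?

163 uL = 0.000163 L
5.64 uL = 0.00000564 L
9.41 pL = 0.00000000000941 L

9.41 pL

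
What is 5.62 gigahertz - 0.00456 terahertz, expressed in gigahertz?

In gigahertz:
  5.62 gigahertz → 5.62
  0.00456 terahertz = 0.00456e3 gigahertz = 4.56
Difference: 5.62 - 4.56 = 1.06

1.06 gigahertz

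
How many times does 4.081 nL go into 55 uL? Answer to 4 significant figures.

(55e-6) / (4.081e-9) = 13.477e3

13480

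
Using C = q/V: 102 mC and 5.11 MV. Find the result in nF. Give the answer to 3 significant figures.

(102e-3) / (5.11e6) = 19.961e-9 F

20.0 nF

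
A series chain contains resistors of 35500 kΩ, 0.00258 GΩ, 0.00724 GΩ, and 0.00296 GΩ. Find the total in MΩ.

48.28 MΩ

In MΩ:
  35500 kΩ = 35500 × 10⁻³ MΩ = 35.5
  0.00258 GΩ = 0.00258 × 10³ MΩ = 2.58
  0.00724 GΩ = 0.00724 × 10³ MΩ = 7.24
  0.00296 GΩ = 0.00296 × 10³ MΩ = 2.96
Sum: 35.5 + 2.58 + 7.24 + 2.96 = 48.28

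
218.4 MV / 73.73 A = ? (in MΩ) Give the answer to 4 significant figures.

2.962 MΩ

(218.4e6) / (73.73) = 2.96216e6 Ω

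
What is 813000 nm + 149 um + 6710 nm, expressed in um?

In um:
  813000 nm = 813000 × 10⁻³ um = 813
  149 um → 149
  6710 nm = 6710 × 10⁻³ um = 6.71
Sum: 813 + 149 + 6.71 = 968.71

968.71 um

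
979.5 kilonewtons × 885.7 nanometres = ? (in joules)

0.86754315 joules

979.5 × 10³ × 885.7 × 10⁻⁹ = 867543.15 × 10⁻⁶ J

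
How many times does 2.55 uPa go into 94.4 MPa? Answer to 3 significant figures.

37000000000000

(94.4 × 10^6) / (2.55 × 10^-6) = 37.02 × 10^12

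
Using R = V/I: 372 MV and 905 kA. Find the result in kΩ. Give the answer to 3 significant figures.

(372 × 10⁶) / (905 × 10³) = 0.41105 × 10³ Ω

0.411 kΩ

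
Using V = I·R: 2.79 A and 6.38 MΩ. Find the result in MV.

2.79 × 6.38 × 10^6 = 17.8002 × 10^6 V

17.8002 MV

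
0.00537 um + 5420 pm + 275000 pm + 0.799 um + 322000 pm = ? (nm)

1406.79 nm

In nm:
  0.00537 um = 0.00537 × 10^3 nm = 5.37
  5420 pm = 5420 × 10^-3 nm = 5.42
  275000 pm = 275000 × 10^-3 nm = 275
  0.799 um = 0.799 × 10^3 nm = 799
  322000 pm = 322000 × 10^-3 nm = 322
Sum: 5.37 + 5.42 + 275 + 799 + 322 = 1406.79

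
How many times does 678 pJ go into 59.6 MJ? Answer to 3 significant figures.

87900000000000000

(59.6 × 10^6) / (678 × 10^-12) = 0.08791 × 10^18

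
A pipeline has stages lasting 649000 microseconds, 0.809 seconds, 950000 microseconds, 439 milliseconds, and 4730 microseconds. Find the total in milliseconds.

In milliseconds:
  649000 microseconds = 649000 × 10^-3 milliseconds = 649
  0.809 seconds = 0.809 × 10^3 milliseconds = 809
  950000 microseconds = 950000 × 10^-3 milliseconds = 950
  439 milliseconds → 439
  4730 microseconds = 4730 × 10^-3 milliseconds = 4.73
Sum: 649 + 809 + 950 + 439 + 4.73 = 2851.73

2851.73 milliseconds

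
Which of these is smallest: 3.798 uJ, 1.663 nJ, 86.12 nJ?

3.798 uJ = 0.000003798 J
1.663 nJ = 0.000000001663 J
86.12 nJ = 0.00000008612 J

1.663 nJ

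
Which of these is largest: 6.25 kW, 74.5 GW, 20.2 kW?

74.5 GW

6.25 kW = 6250 W
74.5 GW = 74500000000 W
20.2 kW = 20200 W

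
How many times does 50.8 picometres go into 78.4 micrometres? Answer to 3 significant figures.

(78.4e-6) / (50.8e-12) = 1.543e6

1540000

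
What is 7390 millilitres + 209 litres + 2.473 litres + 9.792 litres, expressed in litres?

In litres:
  7390 millilitres = 7390e-3 litres = 7.39
  209 litres → 209
  2.473 litres → 2.473
  9.792 litres → 9.792
Sum: 7.39 + 209 + 2.473 + 9.792 = 228.655

228.655 litres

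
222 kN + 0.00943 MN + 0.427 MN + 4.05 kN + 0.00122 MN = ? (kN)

In kN:
  222 kN → 222
  0.00943 MN = 0.00943e3 kN = 9.43
  0.427 MN = 0.427e3 kN = 427
  4.05 kN → 4.05
  0.00122 MN = 0.00122e3 kN = 1.22
Sum: 222 + 9.43 + 427 + 4.05 + 1.22 = 663.7

663.7 kN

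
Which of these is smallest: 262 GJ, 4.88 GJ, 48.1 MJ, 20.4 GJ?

262 GJ = 262000000000 J
4.88 GJ = 4880000000 J
48.1 MJ = 48100000 J
20.4 GJ = 20400000000 J

48.1 MJ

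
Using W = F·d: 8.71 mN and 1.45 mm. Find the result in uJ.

12.6295 uJ

8.71e-3 × 1.45e-3 = 12.6295e-6 J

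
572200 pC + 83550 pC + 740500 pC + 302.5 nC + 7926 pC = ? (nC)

1706.676 nC

In nC:
  572200 pC = 572200 × 10^-3 nC = 572.2
  83550 pC = 83550 × 10^-3 nC = 83.55
  740500 pC = 740500 × 10^-3 nC = 740.5
  302.5 nC → 302.5
  7926 pC = 7926 × 10^-3 nC = 7.926
Sum: 572.2 + 83.55 + 740.5 + 302.5 + 7.926 = 1706.676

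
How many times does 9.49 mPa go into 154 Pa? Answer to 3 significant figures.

16200

(154) / (9.49 × 10⁻³) = 16.23 × 10³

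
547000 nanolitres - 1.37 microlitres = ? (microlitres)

545.63 microlitres

In microlitres:
  547000 nanolitres = 547000 × 10^-3 microlitres = 547
  1.37 microlitres → 1.37
Difference: 547 - 1.37 = 545.63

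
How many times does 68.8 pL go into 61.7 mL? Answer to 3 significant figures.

(61.7 × 10^-3) / (68.8 × 10^-12) = 0.8968 × 10^9

897000000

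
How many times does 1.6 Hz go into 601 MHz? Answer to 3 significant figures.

(601e6) / (1.6) = 375.6e6

376000000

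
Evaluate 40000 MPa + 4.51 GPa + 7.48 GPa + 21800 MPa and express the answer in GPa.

73.79 GPa

In GPa:
  40000 MPa = 40000 × 10^-3 GPa = 40
  4.51 GPa → 4.51
  7.48 GPa → 7.48
  21800 MPa = 21800 × 10^-3 GPa = 21.8
Sum: 40 + 4.51 + 7.48 + 21.8 = 73.79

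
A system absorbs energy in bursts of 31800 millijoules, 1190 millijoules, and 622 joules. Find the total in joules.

654.99 joules

In joules:
  31800 millijoules = 31800 × 10^-3 joules = 31.8
  1190 millijoules = 1190 × 10^-3 joules = 1.19
  622 joules → 622
Sum: 31.8 + 1.19 + 622 = 654.99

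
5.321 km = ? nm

kilo = 10³, nano = 10⁻⁹; factor is 10¹².
5.321 × 10¹² = 5321000000000

5321000000000 nm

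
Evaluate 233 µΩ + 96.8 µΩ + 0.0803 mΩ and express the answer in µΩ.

410.1 µΩ

In µΩ:
  233 µΩ → 233
  96.8 µΩ → 96.8
  0.0803 mΩ = 0.0803e3 µΩ = 80.3
Sum: 233 + 96.8 + 80.3 = 410.1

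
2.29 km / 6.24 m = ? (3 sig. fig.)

(2.29 × 10³) / (6.24) = 0.367 × 10³

367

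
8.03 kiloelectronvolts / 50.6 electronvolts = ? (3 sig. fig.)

159

(8.03e3) / (50.6) = 0.1587e3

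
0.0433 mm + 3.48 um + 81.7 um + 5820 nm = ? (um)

134.3 um

In um:
  0.0433 mm = 0.0433 × 10³ um = 43.3
  3.48 um → 3.48
  81.7 um → 81.7
  5820 nm = 5820 × 10⁻³ um = 5.82
Sum: 43.3 + 3.48 + 81.7 + 5.82 = 134.3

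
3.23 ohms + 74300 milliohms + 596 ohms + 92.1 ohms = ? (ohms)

In ohms:
  3.23 ohms → 3.23
  74300 milliohms = 74300 × 10^-3 ohms = 74.3
  596 ohms → 596
  92.1 ohms → 92.1
Sum: 3.23 + 74.3 + 596 + 92.1 = 765.63

765.63 ohms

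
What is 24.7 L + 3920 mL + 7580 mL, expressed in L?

36.2 L

In L:
  24.7 L → 24.7
  3920 mL = 3920 × 10^-3 L = 3.92
  7580 mL = 7580 × 10^-3 L = 7.58
Sum: 24.7 + 3.92 + 7.58 = 36.2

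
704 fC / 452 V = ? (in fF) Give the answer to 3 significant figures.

1.56 fF

(704 × 10^-15) / (452) = 1.5575 × 10^-15 F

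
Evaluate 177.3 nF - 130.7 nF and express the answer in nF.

46.6 nF

In nF:
  177.3 nF → 177.3
  130.7 nF → 130.7
Difference: 177.3 - 130.7 = 46.6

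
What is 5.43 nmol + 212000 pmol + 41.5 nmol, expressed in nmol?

258.93 nmol

In nmol:
  5.43 nmol → 5.43
  212000 pmol = 212000 × 10^-3 nmol = 212
  41.5 nmol → 41.5
Sum: 5.43 + 212 + 41.5 = 258.93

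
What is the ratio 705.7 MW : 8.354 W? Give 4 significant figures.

84470000

(705.7 × 10⁶) / (8.354) = 84.475 × 10⁶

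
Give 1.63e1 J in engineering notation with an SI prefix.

= 16.3 J; mantissa already in [1, 1000).

16.3 J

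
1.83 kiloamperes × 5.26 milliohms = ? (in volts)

1.83 × 10³ × 5.26 × 10⁻³ = 9.6258 V

9.6258 volts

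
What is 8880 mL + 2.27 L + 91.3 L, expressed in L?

102.45 L

In L:
  8880 mL = 8880 × 10^-3 L = 8.88
  2.27 L → 2.27
  91.3 L → 91.3
Sum: 8.88 + 2.27 + 91.3 = 102.45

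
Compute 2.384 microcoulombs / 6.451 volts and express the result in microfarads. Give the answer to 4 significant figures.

(2.384e-6) / (6.451) = 0.369555e-6 F

0.3696 microfarads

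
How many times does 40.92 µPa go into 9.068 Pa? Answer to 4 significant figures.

221600

(9.068) / (40.92e-6) = 0.2216e6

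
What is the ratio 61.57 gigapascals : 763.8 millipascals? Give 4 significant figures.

80610000000

(61.57 × 10⁹) / (763.8 × 10⁻³) = 0.08061 × 10¹²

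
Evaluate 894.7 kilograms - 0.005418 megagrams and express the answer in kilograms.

In kilograms:
  894.7 kilograms → 894.7
  0.005418 megagrams = 0.005418 × 10³ kilograms = 5.418
Difference: 894.7 - 5.418 = 889.282

889.282 kilograms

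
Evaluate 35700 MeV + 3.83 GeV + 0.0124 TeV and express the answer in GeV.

In GeV:
  35700 MeV = 35700e-3 GeV = 35.7
  3.83 GeV → 3.83
  0.0124 TeV = 0.0124e3 GeV = 12.4
Sum: 35.7 + 3.83 + 12.4 = 51.93

51.93 GeV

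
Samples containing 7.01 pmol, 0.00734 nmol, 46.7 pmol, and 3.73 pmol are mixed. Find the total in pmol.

64.78 pmol

In pmol:
  7.01 pmol → 7.01
  0.00734 nmol = 0.00734 × 10³ pmol = 7.34
  46.7 pmol → 46.7
  3.73 pmol → 3.73
Sum: 7.01 + 7.34 + 46.7 + 3.73 = 64.78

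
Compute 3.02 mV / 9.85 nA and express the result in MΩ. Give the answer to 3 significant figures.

0.307 MΩ

(3.02 × 10⁻³) / (9.85 × 10⁻⁹) = 0.3066 × 10⁶ Ω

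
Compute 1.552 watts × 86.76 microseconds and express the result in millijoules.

1.552 × 86.76 × 10⁻⁶ = 134.65152 × 10⁻⁶ J

0.13465152 millijoules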